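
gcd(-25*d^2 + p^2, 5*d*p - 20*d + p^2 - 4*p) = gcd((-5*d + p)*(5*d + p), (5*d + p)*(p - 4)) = 5*d + p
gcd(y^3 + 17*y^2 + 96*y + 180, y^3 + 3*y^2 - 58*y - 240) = y^2 + 11*y + 30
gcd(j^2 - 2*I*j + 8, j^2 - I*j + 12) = j - 4*I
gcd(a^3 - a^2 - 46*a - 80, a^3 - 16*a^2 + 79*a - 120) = a - 8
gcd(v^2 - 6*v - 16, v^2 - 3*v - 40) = v - 8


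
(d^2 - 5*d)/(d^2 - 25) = d/(d + 5)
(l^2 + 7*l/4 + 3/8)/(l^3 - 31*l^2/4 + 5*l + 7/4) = (l + 3/2)/(l^2 - 8*l + 7)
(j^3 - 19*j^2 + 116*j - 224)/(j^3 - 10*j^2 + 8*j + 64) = (j - 7)/(j + 2)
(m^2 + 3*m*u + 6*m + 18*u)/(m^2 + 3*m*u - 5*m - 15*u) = (m + 6)/(m - 5)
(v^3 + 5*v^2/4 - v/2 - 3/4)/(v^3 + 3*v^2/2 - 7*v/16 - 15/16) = 4*(v + 1)/(4*v + 5)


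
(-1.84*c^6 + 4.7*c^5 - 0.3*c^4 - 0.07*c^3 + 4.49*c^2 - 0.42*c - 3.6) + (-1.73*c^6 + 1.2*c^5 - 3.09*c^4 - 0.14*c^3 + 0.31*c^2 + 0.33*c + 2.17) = -3.57*c^6 + 5.9*c^5 - 3.39*c^4 - 0.21*c^3 + 4.8*c^2 - 0.09*c - 1.43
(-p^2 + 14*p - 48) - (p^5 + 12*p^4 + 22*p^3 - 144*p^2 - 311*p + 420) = -p^5 - 12*p^4 - 22*p^3 + 143*p^2 + 325*p - 468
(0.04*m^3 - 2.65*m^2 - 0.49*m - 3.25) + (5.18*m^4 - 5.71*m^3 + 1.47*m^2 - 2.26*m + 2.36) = 5.18*m^4 - 5.67*m^3 - 1.18*m^2 - 2.75*m - 0.89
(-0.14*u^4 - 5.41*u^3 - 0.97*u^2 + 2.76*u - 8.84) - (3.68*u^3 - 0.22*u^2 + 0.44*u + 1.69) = -0.14*u^4 - 9.09*u^3 - 0.75*u^2 + 2.32*u - 10.53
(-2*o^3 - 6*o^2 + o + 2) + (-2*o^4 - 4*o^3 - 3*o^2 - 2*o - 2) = -2*o^4 - 6*o^3 - 9*o^2 - o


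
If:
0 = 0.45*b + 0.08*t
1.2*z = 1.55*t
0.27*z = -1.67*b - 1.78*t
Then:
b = 0.00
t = 0.00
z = 0.00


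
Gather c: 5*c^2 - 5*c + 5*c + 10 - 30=5*c^2 - 20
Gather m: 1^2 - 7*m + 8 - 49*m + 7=16 - 56*m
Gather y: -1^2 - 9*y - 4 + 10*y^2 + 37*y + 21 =10*y^2 + 28*y + 16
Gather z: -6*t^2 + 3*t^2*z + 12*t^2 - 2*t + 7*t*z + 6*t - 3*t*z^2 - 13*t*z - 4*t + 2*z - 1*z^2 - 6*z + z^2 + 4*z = 6*t^2 - 3*t*z^2 + z*(3*t^2 - 6*t)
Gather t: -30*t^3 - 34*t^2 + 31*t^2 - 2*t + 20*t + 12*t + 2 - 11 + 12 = -30*t^3 - 3*t^2 + 30*t + 3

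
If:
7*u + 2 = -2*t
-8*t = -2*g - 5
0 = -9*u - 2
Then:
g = -61/18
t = -2/9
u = -2/9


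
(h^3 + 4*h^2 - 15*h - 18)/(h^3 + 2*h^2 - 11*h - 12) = (h + 6)/(h + 4)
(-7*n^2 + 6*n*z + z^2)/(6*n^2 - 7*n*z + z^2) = (7*n + z)/(-6*n + z)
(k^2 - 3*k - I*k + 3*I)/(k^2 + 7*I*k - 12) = (k^2 - 3*k - I*k + 3*I)/(k^2 + 7*I*k - 12)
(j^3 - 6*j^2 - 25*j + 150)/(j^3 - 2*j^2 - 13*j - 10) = (j^2 - j - 30)/(j^2 + 3*j + 2)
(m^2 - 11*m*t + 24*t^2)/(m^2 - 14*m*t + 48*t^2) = (-m + 3*t)/(-m + 6*t)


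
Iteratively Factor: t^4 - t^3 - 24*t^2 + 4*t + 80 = (t - 2)*(t^3 + t^2 - 22*t - 40) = (t - 2)*(t + 4)*(t^2 - 3*t - 10) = (t - 5)*(t - 2)*(t + 4)*(t + 2)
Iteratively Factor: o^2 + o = (o + 1)*(o)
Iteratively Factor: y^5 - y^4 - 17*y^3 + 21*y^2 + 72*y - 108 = (y - 2)*(y^4 + y^3 - 15*y^2 - 9*y + 54) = (y - 2)*(y + 3)*(y^3 - 2*y^2 - 9*y + 18) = (y - 2)^2*(y + 3)*(y^2 - 9) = (y - 3)*(y - 2)^2*(y + 3)*(y + 3)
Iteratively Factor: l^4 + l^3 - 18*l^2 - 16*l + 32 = (l - 1)*(l^3 + 2*l^2 - 16*l - 32) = (l - 1)*(l + 4)*(l^2 - 2*l - 8) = (l - 1)*(l + 2)*(l + 4)*(l - 4)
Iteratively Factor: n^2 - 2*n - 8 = (n + 2)*(n - 4)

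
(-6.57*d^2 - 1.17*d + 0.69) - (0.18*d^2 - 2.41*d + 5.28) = -6.75*d^2 + 1.24*d - 4.59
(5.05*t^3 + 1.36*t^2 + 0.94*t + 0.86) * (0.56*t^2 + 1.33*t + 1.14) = 2.828*t^5 + 7.4781*t^4 + 8.0922*t^3 + 3.2822*t^2 + 2.2154*t + 0.9804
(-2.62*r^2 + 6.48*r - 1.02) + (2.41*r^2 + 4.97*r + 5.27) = -0.21*r^2 + 11.45*r + 4.25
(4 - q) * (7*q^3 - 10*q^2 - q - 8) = -7*q^4 + 38*q^3 - 39*q^2 + 4*q - 32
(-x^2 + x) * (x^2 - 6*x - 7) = -x^4 + 7*x^3 + x^2 - 7*x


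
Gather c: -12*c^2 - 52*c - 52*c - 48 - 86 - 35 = -12*c^2 - 104*c - 169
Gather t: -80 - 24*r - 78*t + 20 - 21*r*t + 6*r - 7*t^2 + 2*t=-18*r - 7*t^2 + t*(-21*r - 76) - 60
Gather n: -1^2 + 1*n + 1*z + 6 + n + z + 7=2*n + 2*z + 12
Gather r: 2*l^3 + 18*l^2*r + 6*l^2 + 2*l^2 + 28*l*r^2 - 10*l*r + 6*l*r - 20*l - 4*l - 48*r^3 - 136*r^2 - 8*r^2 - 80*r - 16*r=2*l^3 + 8*l^2 - 24*l - 48*r^3 + r^2*(28*l - 144) + r*(18*l^2 - 4*l - 96)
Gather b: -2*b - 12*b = -14*b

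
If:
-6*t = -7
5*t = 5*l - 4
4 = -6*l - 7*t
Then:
No Solution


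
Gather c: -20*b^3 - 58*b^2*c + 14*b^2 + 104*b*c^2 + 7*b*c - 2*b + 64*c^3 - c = -20*b^3 + 14*b^2 + 104*b*c^2 - 2*b + 64*c^3 + c*(-58*b^2 + 7*b - 1)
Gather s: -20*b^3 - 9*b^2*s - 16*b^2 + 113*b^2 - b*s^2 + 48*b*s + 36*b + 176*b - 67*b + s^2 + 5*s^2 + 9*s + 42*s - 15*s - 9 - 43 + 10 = -20*b^3 + 97*b^2 + 145*b + s^2*(6 - b) + s*(-9*b^2 + 48*b + 36) - 42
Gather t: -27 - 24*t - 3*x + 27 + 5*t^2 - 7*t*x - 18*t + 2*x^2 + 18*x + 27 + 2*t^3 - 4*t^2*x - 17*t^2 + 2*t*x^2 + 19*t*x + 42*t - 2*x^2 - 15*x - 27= 2*t^3 + t^2*(-4*x - 12) + t*(2*x^2 + 12*x)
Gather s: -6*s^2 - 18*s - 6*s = -6*s^2 - 24*s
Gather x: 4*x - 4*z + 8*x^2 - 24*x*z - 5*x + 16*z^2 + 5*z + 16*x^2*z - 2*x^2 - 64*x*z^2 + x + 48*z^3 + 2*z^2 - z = x^2*(16*z + 6) + x*(-64*z^2 - 24*z) + 48*z^3 + 18*z^2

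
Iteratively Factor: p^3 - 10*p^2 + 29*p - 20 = (p - 4)*(p^2 - 6*p + 5) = (p - 5)*(p - 4)*(p - 1)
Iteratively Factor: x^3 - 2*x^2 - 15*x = (x - 5)*(x^2 + 3*x) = (x - 5)*(x + 3)*(x)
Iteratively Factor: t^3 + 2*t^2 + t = (t + 1)*(t^2 + t) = (t + 1)^2*(t)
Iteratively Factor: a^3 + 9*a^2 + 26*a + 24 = (a + 2)*(a^2 + 7*a + 12) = (a + 2)*(a + 4)*(a + 3)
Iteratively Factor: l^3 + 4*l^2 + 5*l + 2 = (l + 2)*(l^2 + 2*l + 1) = (l + 1)*(l + 2)*(l + 1)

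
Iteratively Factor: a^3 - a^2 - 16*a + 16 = (a - 4)*(a^2 + 3*a - 4) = (a - 4)*(a - 1)*(a + 4)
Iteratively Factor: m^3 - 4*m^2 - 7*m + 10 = (m - 1)*(m^2 - 3*m - 10) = (m - 1)*(m + 2)*(m - 5)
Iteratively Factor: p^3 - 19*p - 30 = (p + 2)*(p^2 - 2*p - 15) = (p - 5)*(p + 2)*(p + 3)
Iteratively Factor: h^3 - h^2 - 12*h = (h - 4)*(h^2 + 3*h) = h*(h - 4)*(h + 3)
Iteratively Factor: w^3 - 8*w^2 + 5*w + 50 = (w - 5)*(w^2 - 3*w - 10) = (w - 5)^2*(w + 2)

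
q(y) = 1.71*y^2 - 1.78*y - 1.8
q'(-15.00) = -53.08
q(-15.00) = 409.65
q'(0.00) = -1.78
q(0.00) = -1.80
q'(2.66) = 7.32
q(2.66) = 5.56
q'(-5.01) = -18.91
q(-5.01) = 50.04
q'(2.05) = 5.23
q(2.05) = 1.74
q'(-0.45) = -3.32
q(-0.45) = -0.65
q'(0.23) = -0.99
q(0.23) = -2.12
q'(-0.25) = -2.64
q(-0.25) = -1.25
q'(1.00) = 1.64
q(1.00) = -1.87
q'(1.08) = 1.91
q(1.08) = -1.73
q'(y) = 3.42*y - 1.78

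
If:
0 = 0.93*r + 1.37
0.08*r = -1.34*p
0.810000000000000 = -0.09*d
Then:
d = -9.00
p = 0.09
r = -1.47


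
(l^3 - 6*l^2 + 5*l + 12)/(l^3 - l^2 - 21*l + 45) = (l^2 - 3*l - 4)/(l^2 + 2*l - 15)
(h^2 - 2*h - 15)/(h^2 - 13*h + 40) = (h + 3)/(h - 8)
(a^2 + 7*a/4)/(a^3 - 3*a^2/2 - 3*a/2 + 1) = a*(4*a + 7)/(2*(2*a^3 - 3*a^2 - 3*a + 2))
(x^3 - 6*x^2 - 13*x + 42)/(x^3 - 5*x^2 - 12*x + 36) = (x - 7)/(x - 6)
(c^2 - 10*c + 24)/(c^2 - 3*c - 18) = (c - 4)/(c + 3)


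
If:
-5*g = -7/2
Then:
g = 7/10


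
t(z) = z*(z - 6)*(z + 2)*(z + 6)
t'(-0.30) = -49.97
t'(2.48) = -152.65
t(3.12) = -419.58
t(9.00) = 4455.00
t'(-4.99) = -60.33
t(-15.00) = 36855.00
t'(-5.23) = -103.55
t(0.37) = -31.45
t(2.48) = -331.64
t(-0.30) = 18.31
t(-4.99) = -165.61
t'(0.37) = -97.62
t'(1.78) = -158.59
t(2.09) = -270.39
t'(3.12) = -116.75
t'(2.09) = -159.75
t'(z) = z*(z - 6)*(z + 2) + z*(z - 6)*(z + 6) + z*(z + 2)*(z + 6) + (z - 6)*(z + 2)*(z + 6) = 4*z^3 + 6*z^2 - 72*z - 72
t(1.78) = -220.90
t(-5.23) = -146.07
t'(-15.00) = -11142.00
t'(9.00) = 2682.00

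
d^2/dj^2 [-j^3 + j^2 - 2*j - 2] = 2 - 6*j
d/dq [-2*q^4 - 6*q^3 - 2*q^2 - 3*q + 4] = -8*q^3 - 18*q^2 - 4*q - 3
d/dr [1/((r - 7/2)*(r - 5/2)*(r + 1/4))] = 64*(-12*r^2 + 46*r - 29)/(256*r^6 - 2944*r^5 + 12176*r^4 - 20224*r^3 + 7016*r^2 + 8120*r + 1225)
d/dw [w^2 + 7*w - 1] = 2*w + 7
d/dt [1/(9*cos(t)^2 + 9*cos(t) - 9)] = (2*cos(t) + 1)*sin(t)/(9*(-sin(t)^2 + cos(t))^2)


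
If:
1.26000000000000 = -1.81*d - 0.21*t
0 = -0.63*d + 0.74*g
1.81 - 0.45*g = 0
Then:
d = 4.72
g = 4.02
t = -46.72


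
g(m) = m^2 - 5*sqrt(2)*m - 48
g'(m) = 2*m - 5*sqrt(2)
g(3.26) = -60.42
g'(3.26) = -0.55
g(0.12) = -48.83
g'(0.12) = -6.83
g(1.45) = -56.15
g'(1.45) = -4.17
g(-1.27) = -37.41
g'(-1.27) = -9.61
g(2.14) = -58.55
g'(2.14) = -2.79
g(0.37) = -50.48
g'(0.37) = -6.33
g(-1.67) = -33.40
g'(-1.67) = -10.41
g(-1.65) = -33.61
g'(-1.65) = -10.37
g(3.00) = -60.21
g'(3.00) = -1.07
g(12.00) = 11.15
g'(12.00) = 16.93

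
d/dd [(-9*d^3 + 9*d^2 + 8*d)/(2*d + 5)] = (-36*d^3 - 117*d^2 + 90*d + 40)/(4*d^2 + 20*d + 25)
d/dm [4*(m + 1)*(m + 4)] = 8*m + 20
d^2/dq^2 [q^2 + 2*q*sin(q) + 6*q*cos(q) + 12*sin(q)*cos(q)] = -2*q*sin(q) - 6*q*cos(q) - 12*sin(q) - 24*sin(2*q) + 4*cos(q) + 2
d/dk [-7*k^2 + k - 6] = 1 - 14*k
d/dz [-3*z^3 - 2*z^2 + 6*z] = -9*z^2 - 4*z + 6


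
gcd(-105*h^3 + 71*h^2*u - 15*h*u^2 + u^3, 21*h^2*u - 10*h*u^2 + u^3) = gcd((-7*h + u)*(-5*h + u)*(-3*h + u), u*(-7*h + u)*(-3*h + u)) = 21*h^2 - 10*h*u + u^2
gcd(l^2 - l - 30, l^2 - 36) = l - 6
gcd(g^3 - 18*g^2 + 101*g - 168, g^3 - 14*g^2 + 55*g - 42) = g - 7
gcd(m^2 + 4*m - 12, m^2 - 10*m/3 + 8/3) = m - 2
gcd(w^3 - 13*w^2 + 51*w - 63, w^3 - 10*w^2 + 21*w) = w^2 - 10*w + 21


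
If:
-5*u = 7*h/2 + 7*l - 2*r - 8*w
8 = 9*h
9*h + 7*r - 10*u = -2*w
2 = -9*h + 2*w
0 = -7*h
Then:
No Solution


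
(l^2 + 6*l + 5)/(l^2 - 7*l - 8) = (l + 5)/(l - 8)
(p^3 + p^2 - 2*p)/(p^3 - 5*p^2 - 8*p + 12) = p/(p - 6)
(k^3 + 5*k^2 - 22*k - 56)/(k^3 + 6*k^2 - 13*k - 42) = (k - 4)/(k - 3)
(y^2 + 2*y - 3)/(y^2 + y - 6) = (y - 1)/(y - 2)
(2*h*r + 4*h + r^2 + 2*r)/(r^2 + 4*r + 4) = (2*h + r)/(r + 2)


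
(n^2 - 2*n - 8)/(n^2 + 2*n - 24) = (n + 2)/(n + 6)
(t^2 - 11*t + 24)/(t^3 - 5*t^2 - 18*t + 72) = (t - 8)/(t^2 - 2*t - 24)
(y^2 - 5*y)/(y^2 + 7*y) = (y - 5)/(y + 7)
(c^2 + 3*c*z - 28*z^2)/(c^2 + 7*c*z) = (c - 4*z)/c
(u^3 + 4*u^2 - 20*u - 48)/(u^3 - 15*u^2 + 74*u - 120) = (u^2 + 8*u + 12)/(u^2 - 11*u + 30)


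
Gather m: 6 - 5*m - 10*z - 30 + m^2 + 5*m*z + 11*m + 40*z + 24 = m^2 + m*(5*z + 6) + 30*z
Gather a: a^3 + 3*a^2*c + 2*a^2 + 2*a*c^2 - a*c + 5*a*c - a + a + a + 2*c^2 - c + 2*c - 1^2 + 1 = a^3 + a^2*(3*c + 2) + a*(2*c^2 + 4*c + 1) + 2*c^2 + c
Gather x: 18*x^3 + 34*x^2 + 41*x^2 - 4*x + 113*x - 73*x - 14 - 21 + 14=18*x^3 + 75*x^2 + 36*x - 21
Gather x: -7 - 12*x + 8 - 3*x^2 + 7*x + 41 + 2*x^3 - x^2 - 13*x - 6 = 2*x^3 - 4*x^2 - 18*x + 36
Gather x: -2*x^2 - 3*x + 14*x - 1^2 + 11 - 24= -2*x^2 + 11*x - 14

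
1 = 1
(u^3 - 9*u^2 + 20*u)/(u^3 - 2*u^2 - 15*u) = (u - 4)/(u + 3)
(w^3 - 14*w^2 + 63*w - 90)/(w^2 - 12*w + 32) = (w^3 - 14*w^2 + 63*w - 90)/(w^2 - 12*w + 32)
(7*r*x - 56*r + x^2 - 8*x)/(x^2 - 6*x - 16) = (7*r + x)/(x + 2)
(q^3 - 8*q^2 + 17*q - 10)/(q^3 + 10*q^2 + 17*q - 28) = (q^2 - 7*q + 10)/(q^2 + 11*q + 28)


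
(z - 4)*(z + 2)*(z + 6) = z^3 + 4*z^2 - 20*z - 48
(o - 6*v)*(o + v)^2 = o^3 - 4*o^2*v - 11*o*v^2 - 6*v^3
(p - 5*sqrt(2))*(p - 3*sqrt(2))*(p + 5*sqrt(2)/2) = p^3 - 11*sqrt(2)*p^2/2 - 10*p + 75*sqrt(2)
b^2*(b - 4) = b^3 - 4*b^2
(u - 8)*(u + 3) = u^2 - 5*u - 24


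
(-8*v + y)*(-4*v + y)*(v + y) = 32*v^3 + 20*v^2*y - 11*v*y^2 + y^3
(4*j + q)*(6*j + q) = 24*j^2 + 10*j*q + q^2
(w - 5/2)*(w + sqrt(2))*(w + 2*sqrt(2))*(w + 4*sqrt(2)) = w^4 - 5*w^3/2 + 7*sqrt(2)*w^3 - 35*sqrt(2)*w^2/2 + 28*w^2 - 70*w + 16*sqrt(2)*w - 40*sqrt(2)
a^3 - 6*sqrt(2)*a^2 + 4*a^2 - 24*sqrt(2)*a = a*(a + 4)*(a - 6*sqrt(2))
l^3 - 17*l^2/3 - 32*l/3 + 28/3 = (l - 7)*(l - 2/3)*(l + 2)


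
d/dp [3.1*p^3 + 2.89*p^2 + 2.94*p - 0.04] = 9.3*p^2 + 5.78*p + 2.94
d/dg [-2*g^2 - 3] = -4*g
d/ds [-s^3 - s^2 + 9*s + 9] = -3*s^2 - 2*s + 9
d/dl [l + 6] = 1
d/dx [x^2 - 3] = 2*x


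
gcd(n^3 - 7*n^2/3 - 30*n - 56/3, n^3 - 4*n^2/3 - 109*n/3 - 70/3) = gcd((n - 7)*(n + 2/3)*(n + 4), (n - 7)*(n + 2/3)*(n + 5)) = n^2 - 19*n/3 - 14/3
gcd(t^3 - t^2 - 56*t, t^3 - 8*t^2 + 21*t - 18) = 1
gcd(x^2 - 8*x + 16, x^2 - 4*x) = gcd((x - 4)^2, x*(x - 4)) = x - 4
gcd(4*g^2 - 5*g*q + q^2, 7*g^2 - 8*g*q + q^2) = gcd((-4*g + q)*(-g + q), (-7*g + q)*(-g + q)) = -g + q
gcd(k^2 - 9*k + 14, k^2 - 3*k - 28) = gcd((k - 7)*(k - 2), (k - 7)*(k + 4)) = k - 7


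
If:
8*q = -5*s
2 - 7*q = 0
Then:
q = 2/7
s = -16/35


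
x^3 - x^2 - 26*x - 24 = (x - 6)*(x + 1)*(x + 4)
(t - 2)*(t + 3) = t^2 + t - 6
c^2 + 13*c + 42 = (c + 6)*(c + 7)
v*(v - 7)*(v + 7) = v^3 - 49*v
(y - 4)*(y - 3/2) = y^2 - 11*y/2 + 6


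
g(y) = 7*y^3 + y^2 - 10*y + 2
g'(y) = 21*y^2 + 2*y - 10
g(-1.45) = -2.74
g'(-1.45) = 31.25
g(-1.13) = 4.48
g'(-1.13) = 14.55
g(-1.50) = -4.38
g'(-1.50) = 34.25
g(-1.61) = -8.52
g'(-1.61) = 41.21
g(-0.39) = 5.64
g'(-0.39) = -7.59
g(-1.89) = -22.79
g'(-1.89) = 61.23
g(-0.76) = 7.10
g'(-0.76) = 0.61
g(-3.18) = -181.19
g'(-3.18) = 196.00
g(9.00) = 5096.00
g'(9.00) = 1709.00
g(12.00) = 12122.00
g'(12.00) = 3038.00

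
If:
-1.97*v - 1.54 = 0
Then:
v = -0.78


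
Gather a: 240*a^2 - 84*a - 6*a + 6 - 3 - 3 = 240*a^2 - 90*a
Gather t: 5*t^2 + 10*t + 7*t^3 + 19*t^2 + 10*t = 7*t^3 + 24*t^2 + 20*t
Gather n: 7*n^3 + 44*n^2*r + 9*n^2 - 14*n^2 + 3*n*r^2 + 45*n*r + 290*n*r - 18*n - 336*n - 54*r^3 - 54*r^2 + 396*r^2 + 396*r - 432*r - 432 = 7*n^3 + n^2*(44*r - 5) + n*(3*r^2 + 335*r - 354) - 54*r^3 + 342*r^2 - 36*r - 432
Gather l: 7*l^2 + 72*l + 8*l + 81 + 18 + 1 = 7*l^2 + 80*l + 100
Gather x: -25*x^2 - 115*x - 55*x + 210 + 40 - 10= -25*x^2 - 170*x + 240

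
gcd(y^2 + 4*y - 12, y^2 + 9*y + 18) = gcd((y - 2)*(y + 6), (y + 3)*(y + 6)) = y + 6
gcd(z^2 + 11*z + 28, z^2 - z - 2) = 1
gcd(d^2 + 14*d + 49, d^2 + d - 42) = d + 7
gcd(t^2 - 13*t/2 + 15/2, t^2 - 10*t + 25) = t - 5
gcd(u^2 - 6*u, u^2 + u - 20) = 1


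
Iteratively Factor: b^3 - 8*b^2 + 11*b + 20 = (b + 1)*(b^2 - 9*b + 20) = (b - 4)*(b + 1)*(b - 5)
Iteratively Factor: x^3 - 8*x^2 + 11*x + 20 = (x - 4)*(x^2 - 4*x - 5) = (x - 5)*(x - 4)*(x + 1)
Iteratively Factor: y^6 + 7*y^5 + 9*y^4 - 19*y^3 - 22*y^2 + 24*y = (y)*(y^5 + 7*y^4 + 9*y^3 - 19*y^2 - 22*y + 24) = y*(y + 4)*(y^4 + 3*y^3 - 3*y^2 - 7*y + 6) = y*(y - 1)*(y + 4)*(y^3 + 4*y^2 + y - 6) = y*(y - 1)*(y + 3)*(y + 4)*(y^2 + y - 2) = y*(y - 1)*(y + 2)*(y + 3)*(y + 4)*(y - 1)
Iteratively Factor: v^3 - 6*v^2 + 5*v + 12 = (v + 1)*(v^2 - 7*v + 12) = (v - 3)*(v + 1)*(v - 4)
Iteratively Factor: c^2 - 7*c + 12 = (c - 3)*(c - 4)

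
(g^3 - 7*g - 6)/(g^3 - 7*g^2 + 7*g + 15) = (g + 2)/(g - 5)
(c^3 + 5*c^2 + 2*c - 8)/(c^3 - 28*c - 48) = (c - 1)/(c - 6)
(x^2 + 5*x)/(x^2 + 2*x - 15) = x/(x - 3)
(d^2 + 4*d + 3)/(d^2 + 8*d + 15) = (d + 1)/(d + 5)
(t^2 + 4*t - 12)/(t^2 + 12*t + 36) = (t - 2)/(t + 6)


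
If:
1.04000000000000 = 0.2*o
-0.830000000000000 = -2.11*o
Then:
No Solution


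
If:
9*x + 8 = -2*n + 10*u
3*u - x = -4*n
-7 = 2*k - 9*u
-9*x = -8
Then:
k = 135/46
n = -176/207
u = 296/207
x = 8/9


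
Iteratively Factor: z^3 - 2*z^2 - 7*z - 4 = (z + 1)*(z^2 - 3*z - 4) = (z + 1)^2*(z - 4)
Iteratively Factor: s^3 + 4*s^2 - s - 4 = (s + 1)*(s^2 + 3*s - 4) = (s - 1)*(s + 1)*(s + 4)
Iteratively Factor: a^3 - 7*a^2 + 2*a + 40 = (a + 2)*(a^2 - 9*a + 20) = (a - 4)*(a + 2)*(a - 5)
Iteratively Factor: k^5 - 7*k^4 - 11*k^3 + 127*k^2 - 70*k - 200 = (k + 4)*(k^4 - 11*k^3 + 33*k^2 - 5*k - 50) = (k - 5)*(k + 4)*(k^3 - 6*k^2 + 3*k + 10) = (k - 5)*(k + 1)*(k + 4)*(k^2 - 7*k + 10) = (k - 5)*(k - 2)*(k + 1)*(k + 4)*(k - 5)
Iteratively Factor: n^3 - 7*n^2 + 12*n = (n - 4)*(n^2 - 3*n) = (n - 4)*(n - 3)*(n)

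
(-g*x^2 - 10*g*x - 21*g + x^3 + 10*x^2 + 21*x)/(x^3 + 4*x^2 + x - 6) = (-g*x - 7*g + x^2 + 7*x)/(x^2 + x - 2)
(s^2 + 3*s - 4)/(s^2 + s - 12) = (s - 1)/(s - 3)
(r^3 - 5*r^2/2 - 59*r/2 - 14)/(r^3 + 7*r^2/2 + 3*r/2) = (r^2 - 3*r - 28)/(r*(r + 3))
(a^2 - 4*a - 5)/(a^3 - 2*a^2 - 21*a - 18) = (a - 5)/(a^2 - 3*a - 18)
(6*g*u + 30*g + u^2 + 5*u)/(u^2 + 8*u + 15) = (6*g + u)/(u + 3)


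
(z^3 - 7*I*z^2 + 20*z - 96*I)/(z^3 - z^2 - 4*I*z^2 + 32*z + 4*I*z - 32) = (z - 3*I)/(z - 1)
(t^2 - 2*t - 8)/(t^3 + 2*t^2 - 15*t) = (t^2 - 2*t - 8)/(t*(t^2 + 2*t - 15))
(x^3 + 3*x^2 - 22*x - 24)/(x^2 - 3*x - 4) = x + 6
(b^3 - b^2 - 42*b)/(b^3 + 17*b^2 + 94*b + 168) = b*(b - 7)/(b^2 + 11*b + 28)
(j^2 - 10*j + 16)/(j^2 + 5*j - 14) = (j - 8)/(j + 7)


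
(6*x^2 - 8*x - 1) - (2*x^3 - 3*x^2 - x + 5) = -2*x^3 + 9*x^2 - 7*x - 6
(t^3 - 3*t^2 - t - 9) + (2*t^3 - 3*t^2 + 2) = 3*t^3 - 6*t^2 - t - 7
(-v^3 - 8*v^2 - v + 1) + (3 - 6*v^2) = -v^3 - 14*v^2 - v + 4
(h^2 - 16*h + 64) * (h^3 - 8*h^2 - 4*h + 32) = h^5 - 24*h^4 + 188*h^3 - 416*h^2 - 768*h + 2048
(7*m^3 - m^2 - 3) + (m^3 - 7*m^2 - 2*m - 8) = 8*m^3 - 8*m^2 - 2*m - 11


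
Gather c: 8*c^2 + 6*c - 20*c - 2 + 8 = 8*c^2 - 14*c + 6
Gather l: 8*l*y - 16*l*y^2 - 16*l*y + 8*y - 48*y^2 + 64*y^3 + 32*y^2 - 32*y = l*(-16*y^2 - 8*y) + 64*y^3 - 16*y^2 - 24*y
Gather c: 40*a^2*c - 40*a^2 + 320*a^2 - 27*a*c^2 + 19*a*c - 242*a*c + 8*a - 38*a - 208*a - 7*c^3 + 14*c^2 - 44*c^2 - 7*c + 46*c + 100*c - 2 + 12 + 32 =280*a^2 - 238*a - 7*c^3 + c^2*(-27*a - 30) + c*(40*a^2 - 223*a + 139) + 42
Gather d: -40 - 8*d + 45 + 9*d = d + 5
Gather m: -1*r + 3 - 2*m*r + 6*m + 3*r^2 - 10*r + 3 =m*(6 - 2*r) + 3*r^2 - 11*r + 6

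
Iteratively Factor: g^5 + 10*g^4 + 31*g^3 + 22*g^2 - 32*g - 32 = (g + 2)*(g^4 + 8*g^3 + 15*g^2 - 8*g - 16) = (g + 2)*(g + 4)*(g^3 + 4*g^2 - g - 4) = (g - 1)*(g + 2)*(g + 4)*(g^2 + 5*g + 4) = (g - 1)*(g + 1)*(g + 2)*(g + 4)*(g + 4)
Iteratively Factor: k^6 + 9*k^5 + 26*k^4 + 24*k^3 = (k)*(k^5 + 9*k^4 + 26*k^3 + 24*k^2) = k*(k + 2)*(k^4 + 7*k^3 + 12*k^2) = k^2*(k + 2)*(k^3 + 7*k^2 + 12*k) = k^2*(k + 2)*(k + 4)*(k^2 + 3*k) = k^2*(k + 2)*(k + 3)*(k + 4)*(k)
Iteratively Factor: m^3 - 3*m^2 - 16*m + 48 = (m + 4)*(m^2 - 7*m + 12) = (m - 4)*(m + 4)*(m - 3)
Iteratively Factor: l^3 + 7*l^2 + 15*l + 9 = (l + 1)*(l^2 + 6*l + 9) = (l + 1)*(l + 3)*(l + 3)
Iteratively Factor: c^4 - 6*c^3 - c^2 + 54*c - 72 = (c - 3)*(c^3 - 3*c^2 - 10*c + 24) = (c - 3)*(c - 2)*(c^2 - c - 12) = (c - 3)*(c - 2)*(c + 3)*(c - 4)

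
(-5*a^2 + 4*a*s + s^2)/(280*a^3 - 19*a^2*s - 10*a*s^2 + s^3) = (-a + s)/(56*a^2 - 15*a*s + s^2)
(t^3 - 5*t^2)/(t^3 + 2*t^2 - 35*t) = t/(t + 7)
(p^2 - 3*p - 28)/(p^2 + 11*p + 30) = (p^2 - 3*p - 28)/(p^2 + 11*p + 30)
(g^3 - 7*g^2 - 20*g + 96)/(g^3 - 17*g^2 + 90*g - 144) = (g + 4)/(g - 6)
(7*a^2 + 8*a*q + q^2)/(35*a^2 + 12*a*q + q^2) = (a + q)/(5*a + q)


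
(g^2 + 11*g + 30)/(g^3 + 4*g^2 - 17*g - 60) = (g + 6)/(g^2 - g - 12)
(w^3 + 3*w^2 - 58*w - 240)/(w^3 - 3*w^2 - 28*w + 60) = (w^2 - 2*w - 48)/(w^2 - 8*w + 12)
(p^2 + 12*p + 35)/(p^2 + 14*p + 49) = (p + 5)/(p + 7)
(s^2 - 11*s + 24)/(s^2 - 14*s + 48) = (s - 3)/(s - 6)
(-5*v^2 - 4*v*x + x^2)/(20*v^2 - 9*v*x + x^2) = (v + x)/(-4*v + x)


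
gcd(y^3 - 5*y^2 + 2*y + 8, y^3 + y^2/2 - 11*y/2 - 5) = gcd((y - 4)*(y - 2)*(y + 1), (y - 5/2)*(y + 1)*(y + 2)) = y + 1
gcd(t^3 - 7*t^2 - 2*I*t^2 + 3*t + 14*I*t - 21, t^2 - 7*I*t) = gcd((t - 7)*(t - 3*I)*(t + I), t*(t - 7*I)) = 1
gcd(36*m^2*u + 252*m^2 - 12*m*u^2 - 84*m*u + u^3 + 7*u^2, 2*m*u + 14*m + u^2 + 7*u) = u + 7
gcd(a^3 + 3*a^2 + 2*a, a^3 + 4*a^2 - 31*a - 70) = a + 2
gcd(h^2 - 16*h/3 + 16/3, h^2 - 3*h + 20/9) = h - 4/3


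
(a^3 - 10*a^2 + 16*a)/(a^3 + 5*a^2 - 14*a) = (a - 8)/(a + 7)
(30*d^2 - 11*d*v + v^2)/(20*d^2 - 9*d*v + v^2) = (-6*d + v)/(-4*d + v)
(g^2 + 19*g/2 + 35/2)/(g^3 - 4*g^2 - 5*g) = (2*g^2 + 19*g + 35)/(2*g*(g^2 - 4*g - 5))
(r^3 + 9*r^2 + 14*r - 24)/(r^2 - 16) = (r^2 + 5*r - 6)/(r - 4)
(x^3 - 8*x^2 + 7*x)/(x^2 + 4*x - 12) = x*(x^2 - 8*x + 7)/(x^2 + 4*x - 12)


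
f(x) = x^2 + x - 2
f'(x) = 2*x + 1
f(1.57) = 2.03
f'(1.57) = 4.14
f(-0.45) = -2.25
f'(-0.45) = 0.10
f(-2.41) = 1.40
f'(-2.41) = -3.82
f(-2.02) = 0.06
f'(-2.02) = -3.04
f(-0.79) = -2.17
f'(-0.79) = -0.58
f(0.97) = -0.09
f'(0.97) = 2.94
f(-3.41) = 6.22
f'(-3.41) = -5.82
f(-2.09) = 0.28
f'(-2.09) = -3.18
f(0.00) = -2.00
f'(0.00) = 1.00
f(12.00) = 154.00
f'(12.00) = 25.00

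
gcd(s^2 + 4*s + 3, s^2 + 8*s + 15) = s + 3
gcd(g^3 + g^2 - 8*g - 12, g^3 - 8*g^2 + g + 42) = g^2 - g - 6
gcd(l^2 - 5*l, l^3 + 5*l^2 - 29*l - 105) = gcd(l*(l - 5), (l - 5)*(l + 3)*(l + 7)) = l - 5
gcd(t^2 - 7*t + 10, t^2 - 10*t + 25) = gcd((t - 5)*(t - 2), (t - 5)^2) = t - 5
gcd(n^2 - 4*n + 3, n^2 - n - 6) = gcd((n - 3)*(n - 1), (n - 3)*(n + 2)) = n - 3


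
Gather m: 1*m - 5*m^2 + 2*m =-5*m^2 + 3*m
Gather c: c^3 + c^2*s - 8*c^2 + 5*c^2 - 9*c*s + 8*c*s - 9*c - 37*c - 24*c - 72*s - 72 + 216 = c^3 + c^2*(s - 3) + c*(-s - 70) - 72*s + 144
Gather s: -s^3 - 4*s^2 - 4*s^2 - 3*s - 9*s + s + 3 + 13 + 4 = -s^3 - 8*s^2 - 11*s + 20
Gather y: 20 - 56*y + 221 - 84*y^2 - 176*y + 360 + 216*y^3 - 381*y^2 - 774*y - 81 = 216*y^3 - 465*y^2 - 1006*y + 520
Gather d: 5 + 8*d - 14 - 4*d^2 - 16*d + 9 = -4*d^2 - 8*d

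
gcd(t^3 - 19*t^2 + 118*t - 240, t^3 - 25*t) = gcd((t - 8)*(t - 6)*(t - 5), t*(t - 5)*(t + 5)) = t - 5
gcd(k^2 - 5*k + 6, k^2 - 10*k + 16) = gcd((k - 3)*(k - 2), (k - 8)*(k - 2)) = k - 2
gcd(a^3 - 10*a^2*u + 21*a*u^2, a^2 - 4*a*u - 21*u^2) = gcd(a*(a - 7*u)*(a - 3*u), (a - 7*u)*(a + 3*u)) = -a + 7*u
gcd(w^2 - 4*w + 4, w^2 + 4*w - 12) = w - 2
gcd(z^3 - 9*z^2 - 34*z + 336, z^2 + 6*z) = z + 6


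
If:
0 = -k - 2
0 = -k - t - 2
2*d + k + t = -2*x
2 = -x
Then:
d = 3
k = -2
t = 0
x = -2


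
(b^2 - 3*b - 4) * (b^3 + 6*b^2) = b^5 + 3*b^4 - 22*b^3 - 24*b^2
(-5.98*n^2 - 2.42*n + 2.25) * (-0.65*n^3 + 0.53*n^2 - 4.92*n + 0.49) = 3.887*n^5 - 1.5964*n^4 + 26.6765*n^3 + 10.1687*n^2 - 12.2558*n + 1.1025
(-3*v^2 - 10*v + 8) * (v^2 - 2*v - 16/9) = -3*v^4 - 4*v^3 + 100*v^2/3 + 16*v/9 - 128/9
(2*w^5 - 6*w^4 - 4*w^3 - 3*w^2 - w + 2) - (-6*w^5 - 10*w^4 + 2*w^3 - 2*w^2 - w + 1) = 8*w^5 + 4*w^4 - 6*w^3 - w^2 + 1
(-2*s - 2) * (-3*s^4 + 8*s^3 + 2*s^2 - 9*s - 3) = 6*s^5 - 10*s^4 - 20*s^3 + 14*s^2 + 24*s + 6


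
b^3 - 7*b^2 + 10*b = b*(b - 5)*(b - 2)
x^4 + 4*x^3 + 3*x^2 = x^2*(x + 1)*(x + 3)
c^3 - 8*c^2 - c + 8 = (c - 8)*(c - 1)*(c + 1)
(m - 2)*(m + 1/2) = m^2 - 3*m/2 - 1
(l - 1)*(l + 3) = l^2 + 2*l - 3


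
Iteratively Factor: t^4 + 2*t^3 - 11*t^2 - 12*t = (t + 1)*(t^3 + t^2 - 12*t) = (t + 1)*(t + 4)*(t^2 - 3*t) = (t - 3)*(t + 1)*(t + 4)*(t)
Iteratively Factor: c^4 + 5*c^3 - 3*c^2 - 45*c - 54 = (c - 3)*(c^3 + 8*c^2 + 21*c + 18) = (c - 3)*(c + 2)*(c^2 + 6*c + 9) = (c - 3)*(c + 2)*(c + 3)*(c + 3)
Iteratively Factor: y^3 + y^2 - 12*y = (y - 3)*(y^2 + 4*y) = (y - 3)*(y + 4)*(y)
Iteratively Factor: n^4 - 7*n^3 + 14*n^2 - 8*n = (n - 1)*(n^3 - 6*n^2 + 8*n) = (n - 2)*(n - 1)*(n^2 - 4*n) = (n - 4)*(n - 2)*(n - 1)*(n)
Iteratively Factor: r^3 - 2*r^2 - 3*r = (r)*(r^2 - 2*r - 3) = r*(r - 3)*(r + 1)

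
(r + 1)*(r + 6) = r^2 + 7*r + 6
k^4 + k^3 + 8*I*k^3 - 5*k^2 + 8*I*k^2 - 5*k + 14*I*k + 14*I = (k + 2*I)*(k + 7*I)*(-I*k - I)*(I*k + 1)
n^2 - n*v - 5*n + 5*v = (n - 5)*(n - v)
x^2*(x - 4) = x^3 - 4*x^2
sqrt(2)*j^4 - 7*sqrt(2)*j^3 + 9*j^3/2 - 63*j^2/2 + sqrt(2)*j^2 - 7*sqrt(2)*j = j*(j - 7)*(j + 2*sqrt(2))*(sqrt(2)*j + 1/2)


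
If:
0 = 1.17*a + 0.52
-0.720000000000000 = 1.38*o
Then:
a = -0.44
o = -0.52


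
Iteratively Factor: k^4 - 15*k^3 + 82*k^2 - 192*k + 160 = (k - 4)*(k^3 - 11*k^2 + 38*k - 40) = (k - 4)^2*(k^2 - 7*k + 10) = (k - 4)^2*(k - 2)*(k - 5)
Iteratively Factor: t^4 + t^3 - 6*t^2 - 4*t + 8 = (t - 2)*(t^3 + 3*t^2 - 4) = (t - 2)*(t - 1)*(t^2 + 4*t + 4) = (t - 2)*(t - 1)*(t + 2)*(t + 2)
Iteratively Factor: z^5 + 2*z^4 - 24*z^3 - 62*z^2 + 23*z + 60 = (z - 1)*(z^4 + 3*z^3 - 21*z^2 - 83*z - 60) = (z - 5)*(z - 1)*(z^3 + 8*z^2 + 19*z + 12) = (z - 5)*(z - 1)*(z + 1)*(z^2 + 7*z + 12) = (z - 5)*(z - 1)*(z + 1)*(z + 4)*(z + 3)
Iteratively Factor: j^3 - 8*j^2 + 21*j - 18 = (j - 2)*(j^2 - 6*j + 9) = (j - 3)*(j - 2)*(j - 3)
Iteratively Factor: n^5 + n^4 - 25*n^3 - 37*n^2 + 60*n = (n)*(n^4 + n^3 - 25*n^2 - 37*n + 60) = n*(n - 1)*(n^3 + 2*n^2 - 23*n - 60) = n*(n - 1)*(n + 3)*(n^2 - n - 20) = n*(n - 5)*(n - 1)*(n + 3)*(n + 4)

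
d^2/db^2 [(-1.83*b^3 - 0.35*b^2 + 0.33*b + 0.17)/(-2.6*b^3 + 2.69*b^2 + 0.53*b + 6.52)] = (5.6843418860808e-14*b^7 + 30.33004*b^6 + 1.74563999999999*b^5 + 375.21744*b^4 + 32.24127*b^3 - 71.994174*b^2 + 482.745762*b + 37.905662)/(17.576*b^9 - 54.5532*b^8 + 45.69318*b^7 - 129.449789*b^6 + 264.290901*b^5 - 89.897619*b^4 + 275.658859*b^3 - 348.553332*b^2 - 67.591536*b - 277.167808)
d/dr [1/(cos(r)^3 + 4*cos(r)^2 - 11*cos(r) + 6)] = (3*cos(r) + 11)*sin(r)/((cos(r) - 1)^3*(cos(r) + 6)^2)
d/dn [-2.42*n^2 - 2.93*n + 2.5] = -4.84*n - 2.93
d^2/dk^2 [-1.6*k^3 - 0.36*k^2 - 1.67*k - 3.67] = -9.6*k - 0.72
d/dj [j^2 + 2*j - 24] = 2*j + 2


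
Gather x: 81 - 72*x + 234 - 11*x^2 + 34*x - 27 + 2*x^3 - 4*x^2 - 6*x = 2*x^3 - 15*x^2 - 44*x + 288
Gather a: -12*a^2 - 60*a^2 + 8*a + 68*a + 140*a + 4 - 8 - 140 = -72*a^2 + 216*a - 144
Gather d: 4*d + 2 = 4*d + 2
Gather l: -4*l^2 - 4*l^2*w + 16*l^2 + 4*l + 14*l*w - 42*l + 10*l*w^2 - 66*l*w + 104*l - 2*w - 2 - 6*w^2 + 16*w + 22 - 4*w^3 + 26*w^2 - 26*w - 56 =l^2*(12 - 4*w) + l*(10*w^2 - 52*w + 66) - 4*w^3 + 20*w^2 - 12*w - 36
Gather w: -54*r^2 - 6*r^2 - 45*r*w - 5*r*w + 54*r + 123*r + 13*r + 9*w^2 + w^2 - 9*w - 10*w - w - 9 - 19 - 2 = -60*r^2 + 190*r + 10*w^2 + w*(-50*r - 20) - 30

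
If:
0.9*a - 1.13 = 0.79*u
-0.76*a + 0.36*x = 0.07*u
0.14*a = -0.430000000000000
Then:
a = -3.07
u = -4.93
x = -7.44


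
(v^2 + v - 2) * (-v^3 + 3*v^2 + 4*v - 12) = -v^5 + 2*v^4 + 9*v^3 - 14*v^2 - 20*v + 24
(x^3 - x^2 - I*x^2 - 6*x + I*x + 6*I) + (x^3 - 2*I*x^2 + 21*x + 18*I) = 2*x^3 - x^2 - 3*I*x^2 + 15*x + I*x + 24*I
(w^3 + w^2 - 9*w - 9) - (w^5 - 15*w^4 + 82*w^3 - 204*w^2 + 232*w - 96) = -w^5 + 15*w^4 - 81*w^3 + 205*w^2 - 241*w + 87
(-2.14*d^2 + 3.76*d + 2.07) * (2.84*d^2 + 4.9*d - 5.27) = -6.0776*d^4 + 0.192399999999997*d^3 + 35.5806*d^2 - 9.6722*d - 10.9089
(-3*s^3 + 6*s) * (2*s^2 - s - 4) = -6*s^5 + 3*s^4 + 24*s^3 - 6*s^2 - 24*s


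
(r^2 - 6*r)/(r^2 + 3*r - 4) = r*(r - 6)/(r^2 + 3*r - 4)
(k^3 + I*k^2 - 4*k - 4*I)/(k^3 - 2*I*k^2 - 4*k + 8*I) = (k + I)/(k - 2*I)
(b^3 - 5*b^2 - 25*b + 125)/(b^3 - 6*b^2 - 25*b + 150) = (b - 5)/(b - 6)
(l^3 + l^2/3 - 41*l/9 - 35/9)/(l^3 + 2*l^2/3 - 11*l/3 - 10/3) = (l - 7/3)/(l - 2)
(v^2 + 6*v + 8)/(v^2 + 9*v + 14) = (v + 4)/(v + 7)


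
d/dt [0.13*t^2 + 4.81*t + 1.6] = 0.26*t + 4.81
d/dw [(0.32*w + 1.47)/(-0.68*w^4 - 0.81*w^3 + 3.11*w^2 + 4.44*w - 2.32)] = (0.6528*w^4 + 4.5168*w^3 + 2.5769*w^2 - 9.1434*w - 7.2692)/(0.4624*w^8 + 1.1016*w^7 - 3.5735*w^6 - 11.0766*w^5 + 5.6345*w^4 + 31.3752*w^3 + 5.2832*w^2 - 20.6016*w + 5.3824)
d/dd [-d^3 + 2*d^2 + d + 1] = -3*d^2 + 4*d + 1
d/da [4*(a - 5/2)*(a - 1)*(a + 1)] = 12*a^2 - 20*a - 4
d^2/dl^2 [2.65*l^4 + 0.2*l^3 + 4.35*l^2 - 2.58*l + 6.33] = 31.8*l^2 + 1.2*l + 8.7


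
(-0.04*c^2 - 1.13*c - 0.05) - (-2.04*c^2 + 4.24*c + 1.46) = 2.0*c^2 - 5.37*c - 1.51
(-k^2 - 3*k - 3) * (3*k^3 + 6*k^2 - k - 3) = -3*k^5 - 15*k^4 - 26*k^3 - 12*k^2 + 12*k + 9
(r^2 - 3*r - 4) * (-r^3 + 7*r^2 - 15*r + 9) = -r^5 + 10*r^4 - 32*r^3 + 26*r^2 + 33*r - 36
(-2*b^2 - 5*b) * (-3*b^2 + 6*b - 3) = 6*b^4 + 3*b^3 - 24*b^2 + 15*b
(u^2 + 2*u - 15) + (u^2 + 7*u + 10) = 2*u^2 + 9*u - 5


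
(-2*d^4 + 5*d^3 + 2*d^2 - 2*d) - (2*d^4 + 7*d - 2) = -4*d^4 + 5*d^3 + 2*d^2 - 9*d + 2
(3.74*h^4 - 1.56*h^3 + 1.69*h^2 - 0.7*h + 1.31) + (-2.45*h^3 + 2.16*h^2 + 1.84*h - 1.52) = 3.74*h^4 - 4.01*h^3 + 3.85*h^2 + 1.14*h - 0.21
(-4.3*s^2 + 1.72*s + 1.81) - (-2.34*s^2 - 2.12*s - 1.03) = -1.96*s^2 + 3.84*s + 2.84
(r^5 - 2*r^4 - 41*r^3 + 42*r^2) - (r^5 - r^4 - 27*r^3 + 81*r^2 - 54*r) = -r^4 - 14*r^3 - 39*r^2 + 54*r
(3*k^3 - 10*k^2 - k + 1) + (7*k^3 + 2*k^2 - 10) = 10*k^3 - 8*k^2 - k - 9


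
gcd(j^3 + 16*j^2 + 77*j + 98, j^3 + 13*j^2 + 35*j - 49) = j^2 + 14*j + 49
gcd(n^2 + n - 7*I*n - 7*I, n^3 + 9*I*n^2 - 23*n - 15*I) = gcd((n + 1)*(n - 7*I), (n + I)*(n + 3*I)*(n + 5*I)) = 1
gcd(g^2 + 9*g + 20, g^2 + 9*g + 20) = g^2 + 9*g + 20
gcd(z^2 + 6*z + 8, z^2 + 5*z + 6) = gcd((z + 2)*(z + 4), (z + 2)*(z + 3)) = z + 2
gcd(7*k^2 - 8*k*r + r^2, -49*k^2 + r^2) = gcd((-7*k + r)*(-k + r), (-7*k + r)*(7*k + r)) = -7*k + r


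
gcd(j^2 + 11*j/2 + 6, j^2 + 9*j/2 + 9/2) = j + 3/2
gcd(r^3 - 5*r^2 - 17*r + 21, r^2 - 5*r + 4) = r - 1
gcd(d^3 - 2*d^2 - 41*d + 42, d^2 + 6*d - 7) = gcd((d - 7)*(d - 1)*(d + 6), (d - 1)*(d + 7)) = d - 1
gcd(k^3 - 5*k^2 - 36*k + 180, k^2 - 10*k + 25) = k - 5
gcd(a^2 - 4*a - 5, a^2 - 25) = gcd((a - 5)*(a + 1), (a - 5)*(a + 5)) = a - 5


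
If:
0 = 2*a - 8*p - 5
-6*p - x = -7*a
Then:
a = 2*x/11 - 15/22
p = x/22 - 35/44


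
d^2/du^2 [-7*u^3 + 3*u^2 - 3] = 6 - 42*u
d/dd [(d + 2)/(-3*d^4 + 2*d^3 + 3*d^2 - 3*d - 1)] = (9*d^4 + 20*d^3 - 15*d^2 - 12*d + 5)/(9*d^8 - 12*d^7 - 14*d^6 + 30*d^5 + 3*d^4 - 22*d^3 + 3*d^2 + 6*d + 1)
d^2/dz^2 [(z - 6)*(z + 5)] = 2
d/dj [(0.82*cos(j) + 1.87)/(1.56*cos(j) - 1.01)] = 3.7454*sin(j)/(1.56*cos(j) - 1.01)^2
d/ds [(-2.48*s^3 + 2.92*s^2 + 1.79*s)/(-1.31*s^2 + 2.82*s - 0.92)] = (3.2488*s^4 - 13.9872*s^3 + 17.4241*s^2 - 5.3728*s - 1.6468)/(1.7161*s^4 - 7.3884*s^3 + 10.3628*s^2 - 5.1888*s + 0.8464)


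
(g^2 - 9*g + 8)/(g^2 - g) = (g - 8)/g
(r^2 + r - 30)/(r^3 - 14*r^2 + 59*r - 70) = (r + 6)/(r^2 - 9*r + 14)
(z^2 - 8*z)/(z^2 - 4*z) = (z - 8)/(z - 4)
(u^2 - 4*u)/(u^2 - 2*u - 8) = u/(u + 2)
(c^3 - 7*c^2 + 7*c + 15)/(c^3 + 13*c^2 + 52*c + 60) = (c^3 - 7*c^2 + 7*c + 15)/(c^3 + 13*c^2 + 52*c + 60)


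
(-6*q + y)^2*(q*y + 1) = 36*q^3*y - 12*q^2*y^2 + 36*q^2 + q*y^3 - 12*q*y + y^2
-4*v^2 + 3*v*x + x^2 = (-v + x)*(4*v + x)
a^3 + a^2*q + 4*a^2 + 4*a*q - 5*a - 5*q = (a - 1)*(a + 5)*(a + q)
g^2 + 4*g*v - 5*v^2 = (g - v)*(g + 5*v)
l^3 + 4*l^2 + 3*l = l*(l + 1)*(l + 3)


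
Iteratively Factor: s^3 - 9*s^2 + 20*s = (s)*(s^2 - 9*s + 20) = s*(s - 4)*(s - 5)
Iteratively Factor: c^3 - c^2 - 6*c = (c - 3)*(c^2 + 2*c) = c*(c - 3)*(c + 2)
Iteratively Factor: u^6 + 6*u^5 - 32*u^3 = (u + 4)*(u^5 + 2*u^4 - 8*u^3) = (u - 2)*(u + 4)*(u^4 + 4*u^3) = u*(u - 2)*(u + 4)*(u^3 + 4*u^2) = u^2*(u - 2)*(u + 4)*(u^2 + 4*u) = u^3*(u - 2)*(u + 4)*(u + 4)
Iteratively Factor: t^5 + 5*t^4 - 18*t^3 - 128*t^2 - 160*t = (t - 5)*(t^4 + 10*t^3 + 32*t^2 + 32*t) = (t - 5)*(t + 2)*(t^3 + 8*t^2 + 16*t) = (t - 5)*(t + 2)*(t + 4)*(t^2 + 4*t) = (t - 5)*(t + 2)*(t + 4)^2*(t)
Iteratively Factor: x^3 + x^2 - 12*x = (x)*(x^2 + x - 12) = x*(x + 4)*(x - 3)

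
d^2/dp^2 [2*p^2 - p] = 4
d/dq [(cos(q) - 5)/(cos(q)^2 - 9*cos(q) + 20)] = sin(q)/(cos(q) - 4)^2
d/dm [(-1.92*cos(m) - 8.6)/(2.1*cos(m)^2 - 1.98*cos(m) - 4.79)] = (-4.032*cos(m)^2 - 36.12*cos(m) + 7.8312)*sin(m)/(4.41*cos(m)^4 - 8.316*cos(m)^3 - 16.1976*cos(m)^2 + 18.9684*cos(m) + 22.9441)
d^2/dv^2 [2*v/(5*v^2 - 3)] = 20*v*(5*v^2 + 9)/(5*v^2 - 3)^3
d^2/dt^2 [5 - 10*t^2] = -20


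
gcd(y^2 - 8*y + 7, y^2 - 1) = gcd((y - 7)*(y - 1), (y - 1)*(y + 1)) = y - 1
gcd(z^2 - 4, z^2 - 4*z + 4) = z - 2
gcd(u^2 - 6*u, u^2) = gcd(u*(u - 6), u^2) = u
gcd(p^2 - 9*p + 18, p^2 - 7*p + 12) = p - 3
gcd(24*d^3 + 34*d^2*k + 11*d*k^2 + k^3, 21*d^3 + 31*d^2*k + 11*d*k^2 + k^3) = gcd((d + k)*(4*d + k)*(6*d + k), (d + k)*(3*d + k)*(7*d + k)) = d + k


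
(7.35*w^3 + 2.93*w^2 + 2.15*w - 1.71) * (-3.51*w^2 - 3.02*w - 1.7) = -25.7985*w^5 - 32.4813*w^4 - 28.8901*w^3 - 5.4719*w^2 + 1.5092*w + 2.907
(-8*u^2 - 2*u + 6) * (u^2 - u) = -8*u^4 + 6*u^3 + 8*u^2 - 6*u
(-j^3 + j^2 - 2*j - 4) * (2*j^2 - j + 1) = -2*j^5 + 3*j^4 - 6*j^3 - 5*j^2 + 2*j - 4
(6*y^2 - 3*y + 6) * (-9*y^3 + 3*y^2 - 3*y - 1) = -54*y^5 + 45*y^4 - 81*y^3 + 21*y^2 - 15*y - 6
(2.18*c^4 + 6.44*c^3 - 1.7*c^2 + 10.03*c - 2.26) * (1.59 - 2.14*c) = -4.6652*c^5 - 10.3154*c^4 + 13.8776*c^3 - 24.1672*c^2 + 20.7841*c - 3.5934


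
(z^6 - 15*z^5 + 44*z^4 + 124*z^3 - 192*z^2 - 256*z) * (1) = z^6 - 15*z^5 + 44*z^4 + 124*z^3 - 192*z^2 - 256*z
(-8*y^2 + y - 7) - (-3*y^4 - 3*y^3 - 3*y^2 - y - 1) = 3*y^4 + 3*y^3 - 5*y^2 + 2*y - 6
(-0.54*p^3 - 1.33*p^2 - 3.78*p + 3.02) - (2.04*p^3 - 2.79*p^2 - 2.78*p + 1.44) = -2.58*p^3 + 1.46*p^2 - 1.0*p + 1.58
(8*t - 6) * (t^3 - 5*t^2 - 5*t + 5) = 8*t^4 - 46*t^3 - 10*t^2 + 70*t - 30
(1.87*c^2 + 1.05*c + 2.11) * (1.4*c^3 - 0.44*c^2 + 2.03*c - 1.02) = 2.618*c^5 + 0.6472*c^4 + 6.2881*c^3 - 0.7043*c^2 + 3.2123*c - 2.1522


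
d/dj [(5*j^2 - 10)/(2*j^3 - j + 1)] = 5*(2*j*(2*j^3 - j + 1) - (j^2 - 2)*(6*j^2 - 1))/(2*j^3 - j + 1)^2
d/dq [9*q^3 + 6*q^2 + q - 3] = 27*q^2 + 12*q + 1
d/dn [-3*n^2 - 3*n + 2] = -6*n - 3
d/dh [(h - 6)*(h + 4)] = 2*h - 2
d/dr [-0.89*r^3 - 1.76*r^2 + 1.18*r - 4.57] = -2.67*r^2 - 3.52*r + 1.18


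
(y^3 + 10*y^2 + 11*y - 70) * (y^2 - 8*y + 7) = y^5 + 2*y^4 - 62*y^3 - 88*y^2 + 637*y - 490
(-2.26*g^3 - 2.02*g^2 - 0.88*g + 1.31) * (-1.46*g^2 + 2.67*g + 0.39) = 3.2996*g^5 - 3.085*g^4 - 4.99*g^3 - 5.05*g^2 + 3.1545*g + 0.5109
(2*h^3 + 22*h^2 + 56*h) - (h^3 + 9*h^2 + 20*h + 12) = h^3 + 13*h^2 + 36*h - 12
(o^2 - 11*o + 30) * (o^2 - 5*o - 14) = o^4 - 16*o^3 + 71*o^2 + 4*o - 420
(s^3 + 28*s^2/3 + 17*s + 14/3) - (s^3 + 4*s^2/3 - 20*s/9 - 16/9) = 8*s^2 + 173*s/9 + 58/9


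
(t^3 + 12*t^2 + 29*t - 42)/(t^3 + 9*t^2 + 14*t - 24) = (t + 7)/(t + 4)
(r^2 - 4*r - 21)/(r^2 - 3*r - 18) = (r - 7)/(r - 6)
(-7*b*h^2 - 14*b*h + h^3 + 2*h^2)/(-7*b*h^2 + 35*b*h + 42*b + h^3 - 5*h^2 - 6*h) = h*(h + 2)/(h^2 - 5*h - 6)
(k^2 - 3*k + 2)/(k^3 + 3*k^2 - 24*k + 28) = (k - 1)/(k^2 + 5*k - 14)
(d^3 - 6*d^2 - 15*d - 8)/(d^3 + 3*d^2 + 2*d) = (d^2 - 7*d - 8)/(d*(d + 2))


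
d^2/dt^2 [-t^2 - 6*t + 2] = -2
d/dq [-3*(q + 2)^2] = -6*q - 12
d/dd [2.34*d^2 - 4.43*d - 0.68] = 4.68*d - 4.43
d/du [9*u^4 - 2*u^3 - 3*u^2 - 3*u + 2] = 36*u^3 - 6*u^2 - 6*u - 3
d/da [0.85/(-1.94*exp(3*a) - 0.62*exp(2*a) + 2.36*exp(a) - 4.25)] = (4.947*exp(2*a) + 1.054*exp(a) - 2.006)*exp(a)/(1.94*exp(3*a) + 0.62*exp(2*a) - 2.36*exp(a) + 4.25)^2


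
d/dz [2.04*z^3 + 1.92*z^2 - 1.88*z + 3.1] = 6.12*z^2 + 3.84*z - 1.88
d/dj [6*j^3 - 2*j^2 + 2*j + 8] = 18*j^2 - 4*j + 2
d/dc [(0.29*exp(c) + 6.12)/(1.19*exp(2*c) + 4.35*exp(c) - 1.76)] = (-(0.29*exp(c) + 6.12)*(2.38*exp(c) + 4.35) + 0.3451*exp(2*c) + 1.2615*exp(c) - 0.5104)*exp(c)/(1.19*exp(2*c) + 4.35*exp(c) - 1.76)^2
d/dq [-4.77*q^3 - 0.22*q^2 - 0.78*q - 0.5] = -14.31*q^2 - 0.44*q - 0.78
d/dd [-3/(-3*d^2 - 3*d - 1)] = 9*(-2*d - 1)/(3*d^2 + 3*d + 1)^2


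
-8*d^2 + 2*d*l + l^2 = (-2*d + l)*(4*d + l)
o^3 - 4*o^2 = o^2*(o - 4)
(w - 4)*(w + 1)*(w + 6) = w^3 + 3*w^2 - 22*w - 24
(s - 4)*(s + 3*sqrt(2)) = s^2 - 4*s + 3*sqrt(2)*s - 12*sqrt(2)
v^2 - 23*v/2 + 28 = (v - 8)*(v - 7/2)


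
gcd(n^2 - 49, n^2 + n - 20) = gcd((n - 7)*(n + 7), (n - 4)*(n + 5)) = 1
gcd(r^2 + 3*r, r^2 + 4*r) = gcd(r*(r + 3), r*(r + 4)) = r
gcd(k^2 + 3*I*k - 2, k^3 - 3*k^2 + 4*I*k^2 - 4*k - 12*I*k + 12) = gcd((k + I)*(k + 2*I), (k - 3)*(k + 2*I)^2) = k + 2*I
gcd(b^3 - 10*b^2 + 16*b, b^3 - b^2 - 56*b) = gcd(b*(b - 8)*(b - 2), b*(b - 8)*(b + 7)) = b^2 - 8*b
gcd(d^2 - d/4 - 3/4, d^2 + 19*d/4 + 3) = d + 3/4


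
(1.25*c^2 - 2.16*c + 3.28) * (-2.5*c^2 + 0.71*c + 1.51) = -3.125*c^4 + 6.2875*c^3 - 7.8461*c^2 - 0.9328*c + 4.9528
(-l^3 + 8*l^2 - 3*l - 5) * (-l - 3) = l^4 - 5*l^3 - 21*l^2 + 14*l + 15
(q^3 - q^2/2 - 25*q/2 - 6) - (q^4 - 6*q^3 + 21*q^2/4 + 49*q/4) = -q^4 + 7*q^3 - 23*q^2/4 - 99*q/4 - 6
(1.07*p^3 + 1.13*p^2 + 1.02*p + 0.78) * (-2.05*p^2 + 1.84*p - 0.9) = -2.1935*p^5 - 0.347699999999999*p^4 - 0.9748*p^3 - 0.7392*p^2 + 0.5172*p - 0.702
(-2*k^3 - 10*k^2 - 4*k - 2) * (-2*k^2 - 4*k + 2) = 4*k^5 + 28*k^4 + 44*k^3 - 4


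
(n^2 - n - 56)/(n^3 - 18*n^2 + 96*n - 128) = (n + 7)/(n^2 - 10*n + 16)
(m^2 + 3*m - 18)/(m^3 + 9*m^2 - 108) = 1/(m + 6)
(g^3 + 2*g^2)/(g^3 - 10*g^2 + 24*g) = g*(g + 2)/(g^2 - 10*g + 24)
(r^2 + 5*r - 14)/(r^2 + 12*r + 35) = (r - 2)/(r + 5)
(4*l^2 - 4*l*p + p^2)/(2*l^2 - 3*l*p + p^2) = (-2*l + p)/(-l + p)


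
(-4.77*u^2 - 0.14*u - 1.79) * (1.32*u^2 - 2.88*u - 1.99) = -6.2964*u^4 + 13.5528*u^3 + 7.5327*u^2 + 5.4338*u + 3.5621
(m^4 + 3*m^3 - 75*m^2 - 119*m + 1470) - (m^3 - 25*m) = m^4 + 2*m^3 - 75*m^2 - 94*m + 1470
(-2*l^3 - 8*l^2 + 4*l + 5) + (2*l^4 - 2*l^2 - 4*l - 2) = 2*l^4 - 2*l^3 - 10*l^2 + 3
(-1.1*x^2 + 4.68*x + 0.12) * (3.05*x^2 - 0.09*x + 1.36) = -3.355*x^4 + 14.373*x^3 - 1.5512*x^2 + 6.354*x + 0.1632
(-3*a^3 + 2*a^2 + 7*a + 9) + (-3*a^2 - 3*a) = -3*a^3 - a^2 + 4*a + 9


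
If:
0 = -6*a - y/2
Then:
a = -y/12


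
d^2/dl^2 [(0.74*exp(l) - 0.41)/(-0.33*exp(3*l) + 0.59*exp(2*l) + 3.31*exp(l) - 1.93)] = (-0.322344*exp(6*l) + 0.834074999999999*exp(5*l) - 4.368899*exp(4*l) + 7.247322*exp(3*l) - 5.00392200000001*exp(2*l) + 1.632127*exp(l) - 0.137223)*exp(l)/(0.035937*exp(9*l) - 0.192753*exp(8*l) - 0.736758*exp(7*l) + 4.291894*exp(6*l) + 5.13528*exp(5*l) - 30.025632*exp(4*l) - 9.962458*exp(3*l) + 56.842746*exp(2*l) - 36.988257*exp(l) + 7.189057)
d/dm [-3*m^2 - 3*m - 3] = -6*m - 3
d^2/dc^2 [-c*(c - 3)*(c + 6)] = -6*c - 6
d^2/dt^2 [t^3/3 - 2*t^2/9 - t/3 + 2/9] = 2*t - 4/9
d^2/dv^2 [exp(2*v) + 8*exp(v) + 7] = 4*(exp(v) + 2)*exp(v)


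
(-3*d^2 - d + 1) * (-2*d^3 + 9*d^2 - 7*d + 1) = 6*d^5 - 25*d^4 + 10*d^3 + 13*d^2 - 8*d + 1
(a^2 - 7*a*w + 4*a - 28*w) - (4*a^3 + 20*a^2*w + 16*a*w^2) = -4*a^3 - 20*a^2*w + a^2 - 16*a*w^2 - 7*a*w + 4*a - 28*w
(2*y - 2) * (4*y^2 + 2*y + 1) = 8*y^3 - 4*y^2 - 2*y - 2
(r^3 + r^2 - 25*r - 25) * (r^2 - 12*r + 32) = r^5 - 11*r^4 - 5*r^3 + 307*r^2 - 500*r - 800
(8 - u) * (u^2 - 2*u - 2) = -u^3 + 10*u^2 - 14*u - 16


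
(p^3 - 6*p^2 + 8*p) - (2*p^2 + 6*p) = p^3 - 8*p^2 + 2*p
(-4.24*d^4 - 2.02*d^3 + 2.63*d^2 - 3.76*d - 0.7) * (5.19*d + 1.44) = -22.0056*d^5 - 16.5894*d^4 + 10.7409*d^3 - 15.7272*d^2 - 9.0474*d - 1.008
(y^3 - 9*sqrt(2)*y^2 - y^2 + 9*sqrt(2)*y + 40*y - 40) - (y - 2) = y^3 - 9*sqrt(2)*y^2 - y^2 + 9*sqrt(2)*y + 39*y - 38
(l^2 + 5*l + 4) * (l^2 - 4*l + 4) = l^4 + l^3 - 12*l^2 + 4*l + 16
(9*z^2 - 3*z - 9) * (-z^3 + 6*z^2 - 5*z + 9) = -9*z^5 + 57*z^4 - 54*z^3 + 42*z^2 + 18*z - 81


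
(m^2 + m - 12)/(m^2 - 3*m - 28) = (m - 3)/(m - 7)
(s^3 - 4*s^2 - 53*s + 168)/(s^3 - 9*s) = (s^2 - s - 56)/(s*(s + 3))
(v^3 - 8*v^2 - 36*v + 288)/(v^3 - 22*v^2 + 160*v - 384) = (v + 6)/(v - 8)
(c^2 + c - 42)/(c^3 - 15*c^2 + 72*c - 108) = (c + 7)/(c^2 - 9*c + 18)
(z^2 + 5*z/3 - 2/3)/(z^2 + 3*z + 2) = (z - 1/3)/(z + 1)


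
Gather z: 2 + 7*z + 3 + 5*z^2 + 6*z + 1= 5*z^2 + 13*z + 6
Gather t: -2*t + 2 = 2 - 2*t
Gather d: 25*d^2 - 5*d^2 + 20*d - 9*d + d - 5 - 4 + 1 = 20*d^2 + 12*d - 8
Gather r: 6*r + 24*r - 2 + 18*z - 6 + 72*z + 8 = 30*r + 90*z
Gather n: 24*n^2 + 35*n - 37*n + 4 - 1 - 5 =24*n^2 - 2*n - 2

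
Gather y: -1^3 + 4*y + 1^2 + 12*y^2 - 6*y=12*y^2 - 2*y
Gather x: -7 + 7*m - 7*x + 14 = 7*m - 7*x + 7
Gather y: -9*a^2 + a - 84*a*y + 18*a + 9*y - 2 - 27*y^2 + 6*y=-9*a^2 + 19*a - 27*y^2 + y*(15 - 84*a) - 2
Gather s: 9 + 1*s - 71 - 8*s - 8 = -7*s - 70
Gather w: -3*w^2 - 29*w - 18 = -3*w^2 - 29*w - 18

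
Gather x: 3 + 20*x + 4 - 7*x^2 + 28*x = -7*x^2 + 48*x + 7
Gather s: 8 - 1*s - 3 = 5 - s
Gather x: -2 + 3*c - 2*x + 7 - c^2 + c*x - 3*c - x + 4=-c^2 + x*(c - 3) + 9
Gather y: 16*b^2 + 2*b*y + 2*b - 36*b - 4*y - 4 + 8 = 16*b^2 - 34*b + y*(2*b - 4) + 4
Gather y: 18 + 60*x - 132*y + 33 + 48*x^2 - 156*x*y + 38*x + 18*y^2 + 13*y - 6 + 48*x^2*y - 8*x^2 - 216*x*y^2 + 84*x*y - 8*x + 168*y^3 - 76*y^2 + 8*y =40*x^2 + 90*x + 168*y^3 + y^2*(-216*x - 58) + y*(48*x^2 - 72*x - 111) + 45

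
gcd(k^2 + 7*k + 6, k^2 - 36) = k + 6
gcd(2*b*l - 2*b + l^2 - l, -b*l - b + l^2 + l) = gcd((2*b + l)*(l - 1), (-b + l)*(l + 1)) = 1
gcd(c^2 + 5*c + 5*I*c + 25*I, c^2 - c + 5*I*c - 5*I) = c + 5*I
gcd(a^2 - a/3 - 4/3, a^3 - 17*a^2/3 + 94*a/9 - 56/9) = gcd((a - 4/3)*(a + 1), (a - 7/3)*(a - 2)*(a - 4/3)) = a - 4/3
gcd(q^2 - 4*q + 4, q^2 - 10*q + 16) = q - 2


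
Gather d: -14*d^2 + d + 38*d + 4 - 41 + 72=-14*d^2 + 39*d + 35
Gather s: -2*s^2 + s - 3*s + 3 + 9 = -2*s^2 - 2*s + 12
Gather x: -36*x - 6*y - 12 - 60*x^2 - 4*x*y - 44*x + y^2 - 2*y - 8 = -60*x^2 + x*(-4*y - 80) + y^2 - 8*y - 20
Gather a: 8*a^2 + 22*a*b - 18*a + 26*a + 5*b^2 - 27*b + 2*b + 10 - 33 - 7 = 8*a^2 + a*(22*b + 8) + 5*b^2 - 25*b - 30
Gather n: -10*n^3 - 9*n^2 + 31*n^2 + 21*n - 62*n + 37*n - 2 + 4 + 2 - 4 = -10*n^3 + 22*n^2 - 4*n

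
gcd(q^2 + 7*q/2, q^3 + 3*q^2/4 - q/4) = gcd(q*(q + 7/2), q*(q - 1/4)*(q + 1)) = q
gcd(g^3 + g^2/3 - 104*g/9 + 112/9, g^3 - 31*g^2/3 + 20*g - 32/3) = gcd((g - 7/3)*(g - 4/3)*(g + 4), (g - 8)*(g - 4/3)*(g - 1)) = g - 4/3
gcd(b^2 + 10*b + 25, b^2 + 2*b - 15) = b + 5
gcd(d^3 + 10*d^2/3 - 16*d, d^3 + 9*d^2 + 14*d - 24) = d + 6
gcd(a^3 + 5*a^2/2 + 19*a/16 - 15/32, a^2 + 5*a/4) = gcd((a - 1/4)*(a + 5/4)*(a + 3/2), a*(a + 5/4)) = a + 5/4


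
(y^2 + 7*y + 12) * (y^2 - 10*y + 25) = y^4 - 3*y^3 - 33*y^2 + 55*y + 300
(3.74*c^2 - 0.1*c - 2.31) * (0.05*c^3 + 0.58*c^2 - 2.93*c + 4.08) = 0.187*c^5 + 2.1642*c^4 - 11.1317*c^3 + 14.2124*c^2 + 6.3603*c - 9.4248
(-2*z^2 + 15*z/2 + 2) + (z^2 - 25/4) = -z^2 + 15*z/2 - 17/4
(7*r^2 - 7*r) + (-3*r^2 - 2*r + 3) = 4*r^2 - 9*r + 3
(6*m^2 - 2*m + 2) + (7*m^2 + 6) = 13*m^2 - 2*m + 8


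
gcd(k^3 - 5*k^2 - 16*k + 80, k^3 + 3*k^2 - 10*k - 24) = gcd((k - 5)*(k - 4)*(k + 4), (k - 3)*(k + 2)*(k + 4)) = k + 4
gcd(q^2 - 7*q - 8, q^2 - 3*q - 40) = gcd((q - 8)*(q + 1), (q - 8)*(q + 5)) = q - 8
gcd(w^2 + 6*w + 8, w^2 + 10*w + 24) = w + 4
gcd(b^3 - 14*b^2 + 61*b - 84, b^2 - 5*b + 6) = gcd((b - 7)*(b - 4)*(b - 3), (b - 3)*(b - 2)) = b - 3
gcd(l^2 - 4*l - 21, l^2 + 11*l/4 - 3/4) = l + 3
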